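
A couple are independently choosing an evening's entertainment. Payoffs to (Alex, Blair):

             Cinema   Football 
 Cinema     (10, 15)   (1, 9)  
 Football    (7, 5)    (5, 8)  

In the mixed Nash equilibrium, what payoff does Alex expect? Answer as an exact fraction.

Blair mixes with probability q on Cinema, chosen so Alex is indifferent: 10q + 1(1−q) = 7q + 5(1−q) gives q = 4/7.
Alex's expected payoff (from either row, since indifferent) is 10·4/7 + 1·3/7 = 43/7.

43/7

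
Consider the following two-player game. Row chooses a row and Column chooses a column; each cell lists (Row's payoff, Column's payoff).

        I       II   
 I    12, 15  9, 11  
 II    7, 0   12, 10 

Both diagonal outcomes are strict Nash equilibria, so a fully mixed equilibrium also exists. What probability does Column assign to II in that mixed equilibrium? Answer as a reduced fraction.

5/8

Column's mix q on I must make Row indifferent between I and II.
Row's payoff from I: 12q + 9(1−q). From II: 7q + 12(1−q).
Set equal: 5q = 3(1−q) → q = 3/8.
Probability on II is 1 − 3/8 = 5/8.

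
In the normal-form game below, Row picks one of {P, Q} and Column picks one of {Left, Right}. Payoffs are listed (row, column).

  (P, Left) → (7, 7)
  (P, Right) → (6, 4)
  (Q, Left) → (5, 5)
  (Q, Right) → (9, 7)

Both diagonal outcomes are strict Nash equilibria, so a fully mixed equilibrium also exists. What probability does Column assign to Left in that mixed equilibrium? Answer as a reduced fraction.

3/5

Column's mix q on Left must make Row indifferent between P and Q.
Row's payoff from P: 7q + 6(1−q). From Q: 5q + 9(1−q).
Set equal: 2q = 3(1−q) → q = 3/5.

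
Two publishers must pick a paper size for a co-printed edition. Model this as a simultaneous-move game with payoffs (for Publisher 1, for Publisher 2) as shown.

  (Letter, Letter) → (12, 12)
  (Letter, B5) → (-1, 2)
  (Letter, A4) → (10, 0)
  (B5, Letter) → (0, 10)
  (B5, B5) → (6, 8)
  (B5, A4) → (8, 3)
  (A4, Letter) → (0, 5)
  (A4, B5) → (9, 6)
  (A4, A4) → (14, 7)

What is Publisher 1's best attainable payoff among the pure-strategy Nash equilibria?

14

Both Letter is a pure NE (Publisher 1: 12 ≥ 0; Publisher 2: 12 ≥ 2). Publisher 1 gets 12.
Both A4 is a pure NE (Publisher 1: 14 ≥ 10; Publisher 2: 7 ≥ 6). Publisher 1 gets 14.
Every other cell has a profitable deviation for at least one player. Highest of {12, 14} is 14.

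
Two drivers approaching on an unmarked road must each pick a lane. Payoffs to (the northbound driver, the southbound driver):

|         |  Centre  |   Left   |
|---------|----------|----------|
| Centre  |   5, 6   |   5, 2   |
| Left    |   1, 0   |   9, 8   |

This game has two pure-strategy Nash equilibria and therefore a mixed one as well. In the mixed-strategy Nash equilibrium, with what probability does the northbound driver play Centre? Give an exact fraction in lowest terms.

2/3

The northbound driver's mix p on Centre must make the southbound driver indifferent between Centre and Left.
The southbound driver's payoff from Centre: 6p + 0(1−p). From Left: 2p + 8(1−p).
Set equal: 4p = 8(1−p) → p = 8/12 = 2/3.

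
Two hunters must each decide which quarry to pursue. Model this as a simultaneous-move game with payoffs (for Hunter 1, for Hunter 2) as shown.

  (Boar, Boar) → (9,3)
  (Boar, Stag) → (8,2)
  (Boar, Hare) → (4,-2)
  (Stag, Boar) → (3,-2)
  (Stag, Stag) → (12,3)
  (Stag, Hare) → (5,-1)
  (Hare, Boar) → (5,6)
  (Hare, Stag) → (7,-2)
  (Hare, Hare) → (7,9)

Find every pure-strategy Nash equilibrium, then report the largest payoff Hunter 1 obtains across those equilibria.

12

Both Boar is a pure NE (Hunter 1: 9 ≥ 5; Hunter 2: 3 ≥ 2). Hunter 1 gets 9.
Both Stag is a pure NE (Hunter 1: 12 ≥ 8; Hunter 2: 3 ≥ -1). Hunter 1 gets 12.
Both Hare is a pure NE (Hunter 1: 7 ≥ 5; Hunter 2: 9 ≥ 6). Hunter 1 gets 7.
Every other cell has a profitable deviation for at least one player. Highest of {9, 12, 7} is 12.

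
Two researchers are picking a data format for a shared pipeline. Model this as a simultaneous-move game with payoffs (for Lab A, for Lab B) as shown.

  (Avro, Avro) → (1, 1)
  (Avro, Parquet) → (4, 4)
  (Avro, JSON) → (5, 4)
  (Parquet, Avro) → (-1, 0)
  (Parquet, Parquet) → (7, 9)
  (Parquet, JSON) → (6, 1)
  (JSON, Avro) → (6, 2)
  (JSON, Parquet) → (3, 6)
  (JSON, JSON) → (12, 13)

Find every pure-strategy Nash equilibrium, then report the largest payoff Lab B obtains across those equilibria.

Both Parquet is a pure NE (Lab A: 7 ≥ 4; Lab B: 9 ≥ 1). Lab B gets 9.
Both JSON is a pure NE (Lab A: 12 ≥ 6; Lab B: 13 ≥ 6). Lab B gets 13.
Every other cell has a profitable deviation for at least one player. Highest of {9, 13} is 13.

13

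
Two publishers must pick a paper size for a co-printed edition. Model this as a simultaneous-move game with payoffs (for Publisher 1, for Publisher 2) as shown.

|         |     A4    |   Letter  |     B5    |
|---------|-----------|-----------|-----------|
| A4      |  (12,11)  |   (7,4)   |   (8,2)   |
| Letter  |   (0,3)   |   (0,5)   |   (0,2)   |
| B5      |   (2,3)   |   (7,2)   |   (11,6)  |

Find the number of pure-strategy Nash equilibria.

Both A4: Publisher 1 gets 12 (best alternative 2); Publisher 2 gets 11 (best alternative 4). Neither deviates — NE.
Both B5: Publisher 1 gets 11 (best alternative 8); Publisher 2 gets 6 (best alternative 3). Neither deviates — NE.
Both Letter is not a NE: Publisher 1 would switch to A4 (7 > 0).
No other cell survives both best-response checks, so there are 2 pure NE.

2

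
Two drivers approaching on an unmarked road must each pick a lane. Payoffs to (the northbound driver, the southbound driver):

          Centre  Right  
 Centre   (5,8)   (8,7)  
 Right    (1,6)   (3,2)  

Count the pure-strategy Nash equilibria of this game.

Both Centre: the northbound driver gets 5 (best alternative 1); the southbound driver gets 8 (best alternative 7). Neither deviates — NE.
Both Right is not a NE: the northbound driver would switch to Centre (8 > 3).
No other cell survives both best-response checks, so there is 1 pure NE.

1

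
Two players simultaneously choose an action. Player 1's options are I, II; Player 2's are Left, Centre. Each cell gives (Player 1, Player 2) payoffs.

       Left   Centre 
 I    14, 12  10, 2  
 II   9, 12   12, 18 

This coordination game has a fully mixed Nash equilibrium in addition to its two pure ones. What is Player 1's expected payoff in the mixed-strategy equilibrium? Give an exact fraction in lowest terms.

78/7

Player 2 mixes with probability q on Left, chosen so Player 1 is indifferent: 14q + 10(1−q) = 9q + 12(1−q) gives q = 2/7.
Player 1's expected payoff (from either row, since indifferent) is 14·2/7 + 10·5/7 = 78/7.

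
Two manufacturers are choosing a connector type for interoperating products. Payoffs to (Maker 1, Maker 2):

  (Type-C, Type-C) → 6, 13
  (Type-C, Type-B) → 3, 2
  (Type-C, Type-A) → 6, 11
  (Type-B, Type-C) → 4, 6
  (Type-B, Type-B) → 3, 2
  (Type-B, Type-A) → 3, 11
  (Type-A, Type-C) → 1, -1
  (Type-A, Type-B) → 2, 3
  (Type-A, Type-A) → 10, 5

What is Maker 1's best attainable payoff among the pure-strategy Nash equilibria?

10

Both Type-C is a pure NE (Maker 1: 6 ≥ 4; Maker 2: 13 ≥ 11). Maker 1 gets 6.
Both Type-A is a pure NE (Maker 1: 10 ≥ 6; Maker 2: 5 ≥ 3). Maker 1 gets 10.
Every other cell has a profitable deviation for at least one player. Highest of {6, 10} is 10.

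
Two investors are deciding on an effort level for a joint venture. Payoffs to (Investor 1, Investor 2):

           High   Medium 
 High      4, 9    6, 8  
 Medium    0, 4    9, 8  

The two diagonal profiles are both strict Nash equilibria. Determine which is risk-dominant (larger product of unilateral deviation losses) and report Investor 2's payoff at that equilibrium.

At both High: Investor 1 loses 4 − 0 = 4 by deviating; Investor 2 loses 9 − 8 = 1. Product = 4·1 = 4.
At both Medium: Investor 1 loses 9 − 6 = 3 by deviating; Investor 2 loses 8 − 4 = 4. Product = 3·4 = 12.
12 > 4, so both Medium is risk-dominant. Investor 2's payoff there is 8.

8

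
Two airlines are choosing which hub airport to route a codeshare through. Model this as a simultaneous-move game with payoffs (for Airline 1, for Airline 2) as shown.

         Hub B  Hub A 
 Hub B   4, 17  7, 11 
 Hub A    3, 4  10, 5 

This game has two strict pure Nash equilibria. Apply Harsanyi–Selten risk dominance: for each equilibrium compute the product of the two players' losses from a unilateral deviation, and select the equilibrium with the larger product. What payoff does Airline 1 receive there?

At both Hub B: Airline 1 loses 4 − 3 = 1 by deviating; Airline 2 loses 17 − 11 = 6. Product = 1·6 = 6.
At both Hub A: Airline 1 loses 10 − 7 = 3 by deviating; Airline 2 loses 5 − 4 = 1. Product = 3·1 = 3.
6 > 3, so both Hub B is risk-dominant. Airline 1's payoff there is 4.

4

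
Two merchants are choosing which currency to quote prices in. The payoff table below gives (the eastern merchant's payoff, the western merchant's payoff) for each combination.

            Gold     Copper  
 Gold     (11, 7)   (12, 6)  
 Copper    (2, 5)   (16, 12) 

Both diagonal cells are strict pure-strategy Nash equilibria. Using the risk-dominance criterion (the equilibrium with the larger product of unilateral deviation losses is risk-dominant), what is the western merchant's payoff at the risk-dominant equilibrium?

12

At both Gold: the eastern merchant loses 11 − 2 = 9 by deviating; the western merchant loses 7 − 6 = 1. Product = 9·1 = 9.
At both Copper: the eastern merchant loses 16 − 12 = 4 by deviating; the western merchant loses 12 − 5 = 7. Product = 4·7 = 28.
28 > 9, so both Copper is risk-dominant. The western merchant's payoff there is 12.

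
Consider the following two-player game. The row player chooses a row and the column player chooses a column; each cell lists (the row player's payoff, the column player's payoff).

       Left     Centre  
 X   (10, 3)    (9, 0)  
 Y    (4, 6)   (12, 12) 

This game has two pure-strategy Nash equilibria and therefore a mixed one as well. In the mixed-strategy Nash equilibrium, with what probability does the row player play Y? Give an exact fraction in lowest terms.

The row player's mix p on X must make the column player indifferent between Left and Centre.
The column player's payoff from Left: 3p + 6(1−p). From Centre: 0p + 12(1−p).
Set equal: 3p = 6(1−p) → p = 6/9 = 2/3.
Probability on Y is 1 − 2/3 = 1/3.

1/3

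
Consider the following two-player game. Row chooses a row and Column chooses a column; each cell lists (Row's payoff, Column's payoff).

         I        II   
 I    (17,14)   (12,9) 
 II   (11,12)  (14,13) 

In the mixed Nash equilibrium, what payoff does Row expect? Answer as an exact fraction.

Column mixes with probability q on I, chosen so Row is indifferent: 17q + 12(1−q) = 11q + 14(1−q) gives q = 1/4.
Row's expected payoff (from either row, since indifferent) is 17·1/4 + 12·3/4 = 53/4.

53/4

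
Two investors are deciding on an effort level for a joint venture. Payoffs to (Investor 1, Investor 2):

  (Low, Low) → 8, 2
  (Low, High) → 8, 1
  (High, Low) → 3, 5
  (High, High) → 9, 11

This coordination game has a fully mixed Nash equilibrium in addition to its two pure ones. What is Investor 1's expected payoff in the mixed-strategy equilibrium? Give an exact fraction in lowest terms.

8

Investor 2 mixes with probability q on Low, chosen so Investor 1 is indifferent: 8q + 8(1−q) = 3q + 9(1−q) gives q = 1/6.
Investor 1's expected payoff (from either row, since indifferent) is 8·1/6 + 8·5/6 = 8.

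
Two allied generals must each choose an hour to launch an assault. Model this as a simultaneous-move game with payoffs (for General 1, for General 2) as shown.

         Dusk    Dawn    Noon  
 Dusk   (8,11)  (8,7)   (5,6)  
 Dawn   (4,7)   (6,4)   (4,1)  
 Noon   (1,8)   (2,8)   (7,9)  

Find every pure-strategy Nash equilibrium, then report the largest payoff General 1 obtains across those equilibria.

8

Both Dusk is a pure NE (General 1: 8 ≥ 4; General 2: 11 ≥ 7). General 1 gets 8.
Both Noon is a pure NE (General 1: 7 ≥ 5; General 2: 9 ≥ 8). General 1 gets 7.
Every other cell has a profitable deviation for at least one player. Highest of {8, 7} is 8.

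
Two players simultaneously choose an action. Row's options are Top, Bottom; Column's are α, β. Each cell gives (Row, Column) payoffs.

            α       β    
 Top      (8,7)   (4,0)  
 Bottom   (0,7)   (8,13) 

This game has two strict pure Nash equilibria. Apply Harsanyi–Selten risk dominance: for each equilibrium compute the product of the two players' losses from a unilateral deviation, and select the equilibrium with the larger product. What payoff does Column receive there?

7

At (Top, α): Row loses 8 − 0 = 8 by deviating; Column loses 7 − 0 = 7. Product = 8·7 = 56.
At (Bottom, β): Row loses 8 − 4 = 4 by deviating; Column loses 13 − 7 = 6. Product = 4·6 = 24.
56 > 24, so (Top, α) is risk-dominant. Column's payoff there is 7.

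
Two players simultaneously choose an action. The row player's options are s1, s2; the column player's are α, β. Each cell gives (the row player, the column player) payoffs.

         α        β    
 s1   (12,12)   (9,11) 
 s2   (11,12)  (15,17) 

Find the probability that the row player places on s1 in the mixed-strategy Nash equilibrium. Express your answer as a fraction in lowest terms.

5/6

The row player's mix p on s1 must make the column player indifferent between α and β.
The column player's payoff from α: 12p + 12(1−p). From β: 11p + 17(1−p).
Set equal: 1p = 5(1−p) → p = 5/6.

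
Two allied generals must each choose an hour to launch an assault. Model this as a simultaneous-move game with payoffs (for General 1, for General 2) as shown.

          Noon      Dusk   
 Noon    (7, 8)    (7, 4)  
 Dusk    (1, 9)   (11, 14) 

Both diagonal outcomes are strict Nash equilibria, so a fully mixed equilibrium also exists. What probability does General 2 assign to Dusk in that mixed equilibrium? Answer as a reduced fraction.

General 2's mix q on Noon must make General 1 indifferent between Noon and Dusk.
General 1's payoff from Noon: 7q + 7(1−q). From Dusk: 1q + 11(1−q).
Set equal: 6q = 4(1−q) → q = 4/10 = 2/5.
Probability on Dusk is 1 − 2/5 = 3/5.

3/5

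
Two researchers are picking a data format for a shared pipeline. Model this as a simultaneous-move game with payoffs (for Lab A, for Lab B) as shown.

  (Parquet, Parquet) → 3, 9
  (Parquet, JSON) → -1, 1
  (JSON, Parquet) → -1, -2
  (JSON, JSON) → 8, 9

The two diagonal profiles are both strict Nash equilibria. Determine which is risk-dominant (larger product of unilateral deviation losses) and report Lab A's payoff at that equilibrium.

8

At both Parquet: Lab A loses 3 − (-1) = 4 by deviating; Lab B loses 9 − 1 = 8. Product = 4·8 = 32.
At both JSON: Lab A loses 8 − (-1) = 9 by deviating; Lab B loses 9 − (-2) = 11. Product = 9·11 = 99.
99 > 32, so both JSON is risk-dominant. Lab A's payoff there is 8.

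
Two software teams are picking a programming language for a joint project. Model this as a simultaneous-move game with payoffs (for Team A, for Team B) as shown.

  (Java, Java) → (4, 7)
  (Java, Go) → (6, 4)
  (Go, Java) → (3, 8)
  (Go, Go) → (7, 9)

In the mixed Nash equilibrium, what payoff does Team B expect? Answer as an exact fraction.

31/4

Team A mixes with probability p on Java, chosen so Team B is indifferent: 7p + 8(1−p) = 4p + 9(1−p) gives p = 1/4.
Team B's expected payoff is 7·1/4 + 8·3/4 = 31/4.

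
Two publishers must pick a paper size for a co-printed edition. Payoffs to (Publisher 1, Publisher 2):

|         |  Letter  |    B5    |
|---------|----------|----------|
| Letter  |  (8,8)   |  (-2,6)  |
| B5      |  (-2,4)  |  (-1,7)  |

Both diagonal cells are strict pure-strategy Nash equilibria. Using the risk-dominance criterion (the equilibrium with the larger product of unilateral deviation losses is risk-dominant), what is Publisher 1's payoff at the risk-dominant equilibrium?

8

At both Letter: Publisher 1 loses 8 − (-2) = 10 by deviating; Publisher 2 loses 8 − 6 = 2. Product = 10·2 = 20.
At both B5: Publisher 1 loses -1 − (-2) = 1 by deviating; Publisher 2 loses 7 − 4 = 3. Product = 1·3 = 3.
20 > 3, so both Letter is risk-dominant. Publisher 1's payoff there is 8.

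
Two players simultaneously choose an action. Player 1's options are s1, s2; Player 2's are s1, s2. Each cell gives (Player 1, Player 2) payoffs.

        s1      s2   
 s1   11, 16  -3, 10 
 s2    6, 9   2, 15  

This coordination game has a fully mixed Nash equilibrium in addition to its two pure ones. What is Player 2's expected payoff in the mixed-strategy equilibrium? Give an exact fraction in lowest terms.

25/2

Player 1 mixes with probability p on s1, chosen so Player 2 is indifferent: 16p + 9(1−p) = 10p + 15(1−p) gives p = 1/2.
Player 2's expected payoff is 16·1/2 + 9·1/2 = 25/2.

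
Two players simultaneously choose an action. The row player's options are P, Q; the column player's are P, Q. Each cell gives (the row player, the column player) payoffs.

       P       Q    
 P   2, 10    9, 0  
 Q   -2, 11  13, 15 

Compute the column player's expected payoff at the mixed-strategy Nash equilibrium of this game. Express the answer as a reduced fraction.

The row player mixes with probability p on P, chosen so the column player is indifferent: 10p + 11(1−p) = 0p + 15(1−p) gives p = 2/7.
The column player's expected payoff is 10·2/7 + 11·5/7 = 75/7.

75/7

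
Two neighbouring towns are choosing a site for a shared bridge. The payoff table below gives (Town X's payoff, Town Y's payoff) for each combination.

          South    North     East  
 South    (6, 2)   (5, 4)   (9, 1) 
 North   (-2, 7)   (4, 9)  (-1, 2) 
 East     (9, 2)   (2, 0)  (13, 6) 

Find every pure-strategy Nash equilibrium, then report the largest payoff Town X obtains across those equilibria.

13

(South, North) is a pure NE (Town X: 5 ≥ 4; Town Y: 4 ≥ 2). Town X gets 5.
Both East is a pure NE (Town X: 13 ≥ 9; Town Y: 6 ≥ 2). Town X gets 13.
Every other cell has a profitable deviation for at least one player. Highest of {5, 13} is 13.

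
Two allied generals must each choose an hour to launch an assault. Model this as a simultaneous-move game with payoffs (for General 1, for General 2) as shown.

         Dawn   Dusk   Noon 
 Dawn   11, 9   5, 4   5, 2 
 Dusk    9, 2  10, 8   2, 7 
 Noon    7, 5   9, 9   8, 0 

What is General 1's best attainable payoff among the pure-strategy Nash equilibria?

11

Both Dawn is a pure NE (General 1: 11 ≥ 9; General 2: 9 ≥ 4). General 1 gets 11.
Both Dusk is a pure NE (General 1: 10 ≥ 9; General 2: 8 ≥ 7). General 1 gets 10.
Every other cell has a profitable deviation for at least one player. Highest of {11, 10} is 11.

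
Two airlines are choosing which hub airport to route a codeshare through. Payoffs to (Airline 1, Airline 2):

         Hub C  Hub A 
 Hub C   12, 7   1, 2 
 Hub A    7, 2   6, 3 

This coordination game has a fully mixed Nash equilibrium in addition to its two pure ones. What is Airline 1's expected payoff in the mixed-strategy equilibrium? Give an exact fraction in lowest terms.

13/2

Airline 2 mixes with probability q on Hub C, chosen so Airline 1 is indifferent: 12q + 1(1−q) = 7q + 6(1−q) gives q = 1/2.
Airline 1's expected payoff (from either row, since indifferent) is 12·1/2 + 1·1/2 = 13/2.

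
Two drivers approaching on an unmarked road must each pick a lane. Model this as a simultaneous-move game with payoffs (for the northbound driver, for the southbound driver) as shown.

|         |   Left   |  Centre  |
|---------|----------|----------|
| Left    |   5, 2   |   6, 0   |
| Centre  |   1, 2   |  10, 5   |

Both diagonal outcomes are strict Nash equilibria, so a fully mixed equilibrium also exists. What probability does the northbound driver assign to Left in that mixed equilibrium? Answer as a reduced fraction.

3/5

The northbound driver's mix p on Left must make the southbound driver indifferent between Left and Centre.
The southbound driver's payoff from Left: 2p + 2(1−p). From Centre: 0p + 5(1−p).
Set equal: 2p = 3(1−p) → p = 3/5.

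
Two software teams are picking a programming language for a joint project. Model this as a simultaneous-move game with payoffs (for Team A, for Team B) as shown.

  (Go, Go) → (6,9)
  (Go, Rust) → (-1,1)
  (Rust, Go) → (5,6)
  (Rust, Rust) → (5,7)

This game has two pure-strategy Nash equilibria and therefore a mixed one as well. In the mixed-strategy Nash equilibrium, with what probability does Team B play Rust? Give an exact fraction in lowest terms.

1/7

Team B's mix q on Go must make Team A indifferent between Go and Rust.
Team A's payoff from Go: 6q + (-1)(1−q). From Rust: 5q + 5(1−q).
Set equal: 1q = 6(1−q) → q = 6/7.
Probability on Rust is 1 − 6/7 = 1/7.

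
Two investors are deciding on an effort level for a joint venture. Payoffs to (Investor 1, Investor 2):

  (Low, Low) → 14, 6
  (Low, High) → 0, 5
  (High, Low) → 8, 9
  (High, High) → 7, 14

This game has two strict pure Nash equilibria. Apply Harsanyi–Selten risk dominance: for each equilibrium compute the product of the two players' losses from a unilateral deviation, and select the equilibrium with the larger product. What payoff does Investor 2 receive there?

At both Low: Investor 1 loses 14 − 8 = 6 by deviating; Investor 2 loses 6 − 5 = 1. Product = 6·1 = 6.
At both High: Investor 1 loses 7 − 0 = 7 by deviating; Investor 2 loses 14 − 9 = 5. Product = 7·5 = 35.
35 > 6, so both High is risk-dominant. Investor 2's payoff there is 14.

14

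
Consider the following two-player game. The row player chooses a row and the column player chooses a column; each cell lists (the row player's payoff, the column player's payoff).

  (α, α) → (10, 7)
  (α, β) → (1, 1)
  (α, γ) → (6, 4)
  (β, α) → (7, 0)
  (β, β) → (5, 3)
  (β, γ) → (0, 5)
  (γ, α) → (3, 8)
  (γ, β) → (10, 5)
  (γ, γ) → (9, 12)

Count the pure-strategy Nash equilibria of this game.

2

Both α: the row player gets 10 (best alternative 7); the column player gets 7 (best alternative 4). Neither deviates — NE.
Both γ: the row player gets 9 (best alternative 6); the column player gets 12 (best alternative 8). Neither deviates — NE.
Both β is not a NE: the row player would switch to γ (10 > 5).
No other cell survives both best-response checks, so there are 2 pure NE.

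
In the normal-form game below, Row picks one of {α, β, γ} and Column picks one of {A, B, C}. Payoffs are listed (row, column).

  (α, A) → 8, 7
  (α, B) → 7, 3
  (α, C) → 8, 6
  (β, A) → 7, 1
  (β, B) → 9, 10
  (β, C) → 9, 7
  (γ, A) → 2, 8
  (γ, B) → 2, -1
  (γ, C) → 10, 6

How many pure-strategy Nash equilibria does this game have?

(α, A): Row gets 8 (best alternative 7); Column gets 7 (best alternative 6). Neither deviates — NE.
(β, B): Row gets 9 (best alternative 7); Column gets 10 (best alternative 7). Neither deviates — NE.
(γ, C) is not a NE: Column would switch to A (8 > 6).
No other cell survives both best-response checks, so there are 2 pure NE.

2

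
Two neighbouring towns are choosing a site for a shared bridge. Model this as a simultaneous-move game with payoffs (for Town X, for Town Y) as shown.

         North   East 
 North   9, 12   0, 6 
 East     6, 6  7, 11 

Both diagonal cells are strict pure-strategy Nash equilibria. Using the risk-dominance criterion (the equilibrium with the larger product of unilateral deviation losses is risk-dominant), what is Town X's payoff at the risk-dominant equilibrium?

At both North: Town X loses 9 − 6 = 3 by deviating; Town Y loses 12 − 6 = 6. Product = 3·6 = 18.
At both East: Town X loses 7 − 0 = 7 by deviating; Town Y loses 11 − 6 = 5. Product = 7·5 = 35.
35 > 18, so both East is risk-dominant. Town X's payoff there is 7.

7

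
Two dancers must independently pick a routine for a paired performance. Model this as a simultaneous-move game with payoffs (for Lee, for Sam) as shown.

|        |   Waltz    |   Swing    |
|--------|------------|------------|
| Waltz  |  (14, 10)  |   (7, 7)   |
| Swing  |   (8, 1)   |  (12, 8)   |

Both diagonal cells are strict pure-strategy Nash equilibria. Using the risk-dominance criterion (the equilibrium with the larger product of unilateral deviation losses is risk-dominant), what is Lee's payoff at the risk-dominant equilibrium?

12

At both Waltz: Lee loses 14 − 8 = 6 by deviating; Sam loses 10 − 7 = 3. Product = 6·3 = 18.
At both Swing: Lee loses 12 − 7 = 5 by deviating; Sam loses 8 − 1 = 7. Product = 5·7 = 35.
35 > 18, so both Swing is risk-dominant. Lee's payoff there is 12.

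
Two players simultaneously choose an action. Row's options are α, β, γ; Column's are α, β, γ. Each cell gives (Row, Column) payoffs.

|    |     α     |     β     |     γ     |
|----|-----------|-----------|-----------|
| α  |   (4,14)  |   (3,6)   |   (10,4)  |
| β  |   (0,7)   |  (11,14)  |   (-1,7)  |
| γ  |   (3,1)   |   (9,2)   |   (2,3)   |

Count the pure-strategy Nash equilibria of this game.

2

Both α: Row gets 4 (best alternative 3); Column gets 14 (best alternative 6). Neither deviates — NE.
Both β: Row gets 11 (best alternative 9); Column gets 14 (best alternative 7). Neither deviates — NE.
Both γ is not a NE: Row would switch to α (10 > 2).
No other cell survives both best-response checks, so there are 2 pure NE.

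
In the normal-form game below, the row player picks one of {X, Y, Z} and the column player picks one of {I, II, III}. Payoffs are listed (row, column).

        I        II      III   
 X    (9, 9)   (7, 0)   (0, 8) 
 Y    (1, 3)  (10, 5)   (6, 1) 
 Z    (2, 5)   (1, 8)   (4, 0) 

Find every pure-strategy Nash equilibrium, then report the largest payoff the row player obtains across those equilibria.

(X, I) is a pure NE (the row player: 9 ≥ 2; the column player: 9 ≥ 8). The row player gets 9.
(Y, II) is a pure NE (the row player: 10 ≥ 7; the column player: 5 ≥ 3). The row player gets 10.
Every other cell has a profitable deviation for at least one player. Highest of {9, 10} is 10.

10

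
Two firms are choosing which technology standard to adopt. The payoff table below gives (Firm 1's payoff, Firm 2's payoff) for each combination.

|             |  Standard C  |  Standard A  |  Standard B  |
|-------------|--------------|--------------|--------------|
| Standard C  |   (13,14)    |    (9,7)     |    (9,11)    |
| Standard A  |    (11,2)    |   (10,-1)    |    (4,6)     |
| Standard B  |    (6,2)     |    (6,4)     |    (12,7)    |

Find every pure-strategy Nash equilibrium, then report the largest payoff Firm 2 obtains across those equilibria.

14

Both Standard C is a pure NE (Firm 1: 13 ≥ 11; Firm 2: 14 ≥ 11). Firm 2 gets 14.
Both Standard B is a pure NE (Firm 1: 12 ≥ 9; Firm 2: 7 ≥ 4). Firm 2 gets 7.
Every other cell has a profitable deviation for at least one player. Highest of {14, 7} is 14.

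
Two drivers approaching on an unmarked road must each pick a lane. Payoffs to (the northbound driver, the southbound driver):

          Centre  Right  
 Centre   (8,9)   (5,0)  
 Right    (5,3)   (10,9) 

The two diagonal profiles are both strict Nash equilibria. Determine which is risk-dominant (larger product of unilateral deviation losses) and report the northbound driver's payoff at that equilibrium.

At both Centre: the northbound driver loses 8 − 5 = 3 by deviating; the southbound driver loses 9 − 0 = 9. Product = 3·9 = 27.
At both Right: the northbound driver loses 10 − 5 = 5 by deviating; the southbound driver loses 9 − 3 = 6. Product = 5·6 = 30.
30 > 27, so both Right is risk-dominant. The northbound driver's payoff there is 10.

10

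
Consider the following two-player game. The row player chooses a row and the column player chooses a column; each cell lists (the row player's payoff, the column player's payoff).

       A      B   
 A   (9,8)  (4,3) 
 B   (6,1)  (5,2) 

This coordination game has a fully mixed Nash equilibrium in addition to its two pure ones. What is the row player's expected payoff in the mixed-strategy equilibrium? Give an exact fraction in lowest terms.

The column player mixes with probability q on A, chosen so the row player is indifferent: 9q + 4(1−q) = 6q + 5(1−q) gives q = 1/4.
The row player's expected payoff (from either row, since indifferent) is 9·1/4 + 4·3/4 = 21/4.

21/4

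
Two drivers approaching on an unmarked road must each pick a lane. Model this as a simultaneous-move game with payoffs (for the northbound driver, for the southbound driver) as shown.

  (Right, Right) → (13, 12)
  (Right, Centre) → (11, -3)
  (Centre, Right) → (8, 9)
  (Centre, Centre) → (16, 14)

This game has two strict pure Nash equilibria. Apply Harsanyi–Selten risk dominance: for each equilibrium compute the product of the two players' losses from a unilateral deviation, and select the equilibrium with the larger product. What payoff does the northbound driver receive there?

At both Right: the northbound driver loses 13 − 8 = 5 by deviating; the southbound driver loses 12 − (-3) = 15. Product = 5·15 = 75.
At both Centre: the northbound driver loses 16 − 11 = 5 by deviating; the southbound driver loses 14 − 9 = 5. Product = 5·5 = 25.
75 > 25, so both Right is risk-dominant. The northbound driver's payoff there is 13.

13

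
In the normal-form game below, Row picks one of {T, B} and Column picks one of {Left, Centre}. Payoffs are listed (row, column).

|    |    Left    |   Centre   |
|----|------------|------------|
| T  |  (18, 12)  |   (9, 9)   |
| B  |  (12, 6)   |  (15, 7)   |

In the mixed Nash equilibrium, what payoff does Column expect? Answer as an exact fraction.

Row mixes with probability p on T, chosen so Column is indifferent: 12p + 6(1−p) = 9p + 7(1−p) gives p = 1/4.
Column's expected payoff is 12·1/4 + 6·3/4 = 15/2.

15/2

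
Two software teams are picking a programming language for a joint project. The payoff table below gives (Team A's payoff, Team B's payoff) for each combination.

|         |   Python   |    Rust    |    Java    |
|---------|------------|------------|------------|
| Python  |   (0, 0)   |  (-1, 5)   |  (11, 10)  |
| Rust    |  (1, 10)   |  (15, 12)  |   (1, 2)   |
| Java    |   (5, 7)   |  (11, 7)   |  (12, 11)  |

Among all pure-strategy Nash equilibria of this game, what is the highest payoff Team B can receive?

12

Both Rust is a pure NE (Team A: 15 ≥ 11; Team B: 12 ≥ 10). Team B gets 12.
Both Java is a pure NE (Team A: 12 ≥ 11; Team B: 11 ≥ 7). Team B gets 11.
Every other cell has a profitable deviation for at least one player. Highest of {12, 11} is 12.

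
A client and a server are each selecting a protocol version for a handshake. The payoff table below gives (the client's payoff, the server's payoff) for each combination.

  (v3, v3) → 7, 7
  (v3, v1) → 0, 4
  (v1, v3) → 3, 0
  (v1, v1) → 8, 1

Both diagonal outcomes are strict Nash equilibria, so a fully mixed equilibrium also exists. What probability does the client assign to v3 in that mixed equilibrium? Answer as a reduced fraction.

1/4

The client's mix p on v3 must make the server indifferent between v3 and v1.
The server's payoff from v3: 7p + 0(1−p). From v1: 4p + 1(1−p).
Set equal: 3p = 1(1−p) → p = 1/4.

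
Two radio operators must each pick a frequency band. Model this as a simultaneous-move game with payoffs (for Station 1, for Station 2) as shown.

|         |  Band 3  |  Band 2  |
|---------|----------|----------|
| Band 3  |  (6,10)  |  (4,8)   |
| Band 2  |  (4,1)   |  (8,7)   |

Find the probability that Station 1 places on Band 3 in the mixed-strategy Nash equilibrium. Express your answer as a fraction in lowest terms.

Station 1's mix p on Band 3 must make Station 2 indifferent between Band 3 and Band 2.
Station 2's payoff from Band 3: 10p + 1(1−p). From Band 2: 8p + 7(1−p).
Set equal: 2p = 6(1−p) → p = 6/8 = 3/4.

3/4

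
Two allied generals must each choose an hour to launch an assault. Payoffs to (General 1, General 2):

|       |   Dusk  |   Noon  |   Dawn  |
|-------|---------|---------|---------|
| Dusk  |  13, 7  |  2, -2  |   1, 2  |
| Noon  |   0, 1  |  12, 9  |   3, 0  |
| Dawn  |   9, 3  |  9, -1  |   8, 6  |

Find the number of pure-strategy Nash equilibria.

3

Both Dusk: General 1 gets 13 (best alternative 9); General 2 gets 7 (best alternative 2). Neither deviates — NE.
Both Noon: General 1 gets 12 (best alternative 9); General 2 gets 9 (best alternative 1). Neither deviates — NE.
Both Dawn: General 1 gets 8 (best alternative 3); General 2 gets 6 (best alternative 3). Neither deviates — NE.
(Noon, Dusk) is not a NE: General 1 would switch to Dusk (13 > 0).
No other cell survives both best-response checks, so there are 3 pure NE.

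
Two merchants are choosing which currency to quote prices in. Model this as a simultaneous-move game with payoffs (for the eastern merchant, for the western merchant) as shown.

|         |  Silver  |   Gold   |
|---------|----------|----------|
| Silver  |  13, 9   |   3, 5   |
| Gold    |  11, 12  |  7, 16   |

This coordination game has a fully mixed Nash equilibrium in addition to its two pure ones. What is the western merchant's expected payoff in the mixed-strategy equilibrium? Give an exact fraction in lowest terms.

The eastern merchant mixes with probability p on Silver, chosen so the western merchant is indifferent: 9p + 12(1−p) = 5p + 16(1−p) gives p = 1/2.
The western merchant's expected payoff is 9·1/2 + 12·1/2 = 21/2.

21/2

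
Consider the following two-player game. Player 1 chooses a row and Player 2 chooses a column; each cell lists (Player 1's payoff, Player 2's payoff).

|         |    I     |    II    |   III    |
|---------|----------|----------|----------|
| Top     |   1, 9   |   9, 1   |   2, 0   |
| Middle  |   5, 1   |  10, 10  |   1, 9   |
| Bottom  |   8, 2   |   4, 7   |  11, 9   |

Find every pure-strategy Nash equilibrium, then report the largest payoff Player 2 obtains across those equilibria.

(Middle, II) is a pure NE (Player 1: 10 ≥ 9; Player 2: 10 ≥ 9). Player 2 gets 10.
(Bottom, III) is a pure NE (Player 1: 11 ≥ 2; Player 2: 9 ≥ 7). Player 2 gets 9.
Every other cell has a profitable deviation for at least one player. Highest of {10, 9} is 10.

10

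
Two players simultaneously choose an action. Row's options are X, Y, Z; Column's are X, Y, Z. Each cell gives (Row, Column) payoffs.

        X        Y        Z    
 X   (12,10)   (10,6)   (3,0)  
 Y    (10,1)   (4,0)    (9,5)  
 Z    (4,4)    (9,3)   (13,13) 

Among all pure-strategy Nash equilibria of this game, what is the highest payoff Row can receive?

Both X is a pure NE (Row: 12 ≥ 10; Column: 10 ≥ 6). Row gets 12.
Both Z is a pure NE (Row: 13 ≥ 9; Column: 13 ≥ 4). Row gets 13.
Every other cell has a profitable deviation for at least one player. Highest of {12, 13} is 13.

13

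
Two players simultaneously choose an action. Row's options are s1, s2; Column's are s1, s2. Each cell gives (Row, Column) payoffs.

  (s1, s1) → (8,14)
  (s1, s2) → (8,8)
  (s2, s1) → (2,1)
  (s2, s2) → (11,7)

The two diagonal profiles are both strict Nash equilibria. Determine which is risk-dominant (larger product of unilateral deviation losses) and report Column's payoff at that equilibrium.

14

At both s1: Row loses 8 − 2 = 6 by deviating; Column loses 14 − 8 = 6. Product = 6·6 = 36.
At both s2: Row loses 11 − 8 = 3 by deviating; Column loses 7 − 1 = 6. Product = 3·6 = 18.
36 > 18, so both s1 is risk-dominant. Column's payoff there is 14.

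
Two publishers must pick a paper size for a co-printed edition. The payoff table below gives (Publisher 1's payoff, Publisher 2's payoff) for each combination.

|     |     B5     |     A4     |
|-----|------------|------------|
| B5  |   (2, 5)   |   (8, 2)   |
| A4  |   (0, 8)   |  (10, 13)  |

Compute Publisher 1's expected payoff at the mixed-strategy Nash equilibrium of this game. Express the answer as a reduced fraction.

Publisher 2 mixes with probability q on B5, chosen so Publisher 1 is indifferent: 2q + 8(1−q) = 0q + 10(1−q) gives q = 1/2.
Publisher 1's expected payoff (from either row, since indifferent) is 2·1/2 + 8·1/2 = 5.

5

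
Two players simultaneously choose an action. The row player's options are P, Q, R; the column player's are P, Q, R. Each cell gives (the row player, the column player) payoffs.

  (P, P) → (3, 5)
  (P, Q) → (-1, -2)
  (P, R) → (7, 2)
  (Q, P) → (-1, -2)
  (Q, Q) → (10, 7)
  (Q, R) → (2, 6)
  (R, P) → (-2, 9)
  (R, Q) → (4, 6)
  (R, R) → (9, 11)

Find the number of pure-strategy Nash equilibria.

3

Both P: the row player gets 3 (best alternative -1); the column player gets 5 (best alternative 2). Neither deviates — NE.
Both Q: the row player gets 10 (best alternative 4); the column player gets 7 (best alternative 6). Neither deviates — NE.
Both R: the row player gets 9 (best alternative 7); the column player gets 11 (best alternative 9). Neither deviates — NE.
(R, P) is not a NE: the row player would switch to P (3 > -2).
No other cell survives both best-response checks, so there are 3 pure NE.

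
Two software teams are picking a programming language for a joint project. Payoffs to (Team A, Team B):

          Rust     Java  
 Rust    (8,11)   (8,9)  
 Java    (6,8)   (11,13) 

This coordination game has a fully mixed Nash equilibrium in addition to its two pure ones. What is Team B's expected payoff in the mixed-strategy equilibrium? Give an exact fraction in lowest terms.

Team A mixes with probability p on Rust, chosen so Team B is indifferent: 11p + 8(1−p) = 9p + 13(1−p) gives p = 5/7.
Team B's expected payoff is 11·5/7 + 8·2/7 = 71/7.

71/7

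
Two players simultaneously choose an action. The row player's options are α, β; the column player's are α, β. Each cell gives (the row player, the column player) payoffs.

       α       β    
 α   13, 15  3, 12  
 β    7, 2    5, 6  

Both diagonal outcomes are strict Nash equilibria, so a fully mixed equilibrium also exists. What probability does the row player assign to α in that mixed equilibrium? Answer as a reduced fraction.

4/7

The row player's mix p on α must make the column player indifferent between α and β.
The column player's payoff from α: 15p + 2(1−p). From β: 12p + 6(1−p).
Set equal: 3p = 4(1−p) → p = 4/7.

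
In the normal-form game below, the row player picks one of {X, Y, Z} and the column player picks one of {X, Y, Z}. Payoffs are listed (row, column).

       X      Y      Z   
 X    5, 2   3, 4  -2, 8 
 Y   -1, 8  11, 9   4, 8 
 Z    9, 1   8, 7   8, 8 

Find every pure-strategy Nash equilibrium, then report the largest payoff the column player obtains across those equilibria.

9

Both Y is a pure NE (the row player: 11 ≥ 8; the column player: 9 ≥ 8). The column player gets 9.
Both Z is a pure NE (the row player: 8 ≥ 4; the column player: 8 ≥ 7). The column player gets 8.
Every other cell has a profitable deviation for at least one player. Highest of {9, 8} is 9.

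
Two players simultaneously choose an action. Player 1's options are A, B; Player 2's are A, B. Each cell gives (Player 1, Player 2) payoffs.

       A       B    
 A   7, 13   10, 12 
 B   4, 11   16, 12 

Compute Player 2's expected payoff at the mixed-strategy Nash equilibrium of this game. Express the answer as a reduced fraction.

Player 1 mixes with probability p on A, chosen so Player 2 is indifferent: 13p + 11(1−p) = 12p + 12(1−p) gives p = 1/2.
Player 2's expected payoff is 13·1/2 + 11·1/2 = 12.

12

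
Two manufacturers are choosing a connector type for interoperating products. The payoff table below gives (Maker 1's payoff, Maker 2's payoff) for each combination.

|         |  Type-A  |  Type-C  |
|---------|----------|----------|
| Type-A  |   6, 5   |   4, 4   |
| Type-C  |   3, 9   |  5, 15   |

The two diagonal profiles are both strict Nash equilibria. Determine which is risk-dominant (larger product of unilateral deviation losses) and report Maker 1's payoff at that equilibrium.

5

At both Type-A: Maker 1 loses 6 − 3 = 3 by deviating; Maker 2 loses 5 − 4 = 1. Product = 3·1 = 3.
At both Type-C: Maker 1 loses 5 − 4 = 1 by deviating; Maker 2 loses 15 − 9 = 6. Product = 1·6 = 6.
6 > 3, so both Type-C is risk-dominant. Maker 1's payoff there is 5.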